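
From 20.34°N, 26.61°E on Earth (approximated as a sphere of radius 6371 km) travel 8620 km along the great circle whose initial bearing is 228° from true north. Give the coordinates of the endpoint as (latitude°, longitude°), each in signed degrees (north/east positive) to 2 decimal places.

Angular distance δ = d/R = 8620/6371 = 1.35301 rad; initial bearing θ = 3.9794 rad.
sin φ₂ = sin φ₁ cos δ + cos φ₁ sin δ cos θ = (0.3476)(0.2161) + (0.9376)(0.9764)(-0.6691) = -0.5375, so φ₂ = -32.51°.
Δλ = atan2(sin θ sin δ cos φ₁, cos δ − sin φ₁ sin φ₂) = atan2(-0.6803, 0.4029) = -59.366°.
λ₂ = 26.610° − 59.366° = -32.76°.

-32.51°, -32.76°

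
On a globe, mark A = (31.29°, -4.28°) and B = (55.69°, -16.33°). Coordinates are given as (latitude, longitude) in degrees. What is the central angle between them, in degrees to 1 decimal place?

With latitudes φ₁ = 31.290°, φ₂ = 55.690° and longitude difference Δλ = -12.050°:
cos c = sin φ₁ sin φ₂ + cos φ₁ cos φ₂ cos Δλ = (0.5194)(0.8260) + (0.8545)(0.5637)(0.9780) = 0.90007,
so c = arccos(0.90007) = 0.45087 rad.
So the angular separation is 25.8°.

25.8°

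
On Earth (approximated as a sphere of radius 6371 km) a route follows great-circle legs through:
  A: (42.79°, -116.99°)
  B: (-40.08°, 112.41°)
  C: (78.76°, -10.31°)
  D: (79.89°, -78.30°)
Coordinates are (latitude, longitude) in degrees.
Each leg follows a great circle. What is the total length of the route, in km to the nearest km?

32328 km

Leg A→B: central angle 2.5028 rad, distance 15945.1 km.
Leg B→C: central angle 2.3633 rad, distance 15056.7 km.
Leg C→D: central angle 0.2082 rad, distance 1326.2 km.
Total: 15945.1 + 15056.7 + 1326.2 ≈ 32328 km.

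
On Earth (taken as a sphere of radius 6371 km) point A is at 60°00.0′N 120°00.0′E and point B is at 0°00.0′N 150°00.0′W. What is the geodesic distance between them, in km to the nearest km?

With latitudes φ₁ = 60.000°, φ₂ = 0.000° and longitude difference Δλ = 90.000°:
cos c = sin φ₁ sin φ₂ + cos φ₁ cos φ₂ cos Δλ = (0.8660)(0.0000) + (0.5000)(1.0000)(0.0000) = -0.00000,
so c = arccos(-0.00000) = 1.57080 rad.
Distance = R·c = 6371 × 1.5708 ≈ 10008 km.

10008 km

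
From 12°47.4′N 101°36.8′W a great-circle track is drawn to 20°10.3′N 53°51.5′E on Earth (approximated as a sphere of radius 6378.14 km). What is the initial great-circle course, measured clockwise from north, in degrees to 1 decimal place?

36.6°

With φ₁ = 0.2232, φ₂ = 0.3521, Δλ = 2.7135 rad, the forward-azimuth formula gives
θ = atan2( sin Δλ cos φ₂ , cos φ₁ sin φ₂ − sin φ₁ cos φ₂ cos Δλ ) = atan2(0.3897, 0.5253) = 36.57°.
So the initial bearing is 36.6°.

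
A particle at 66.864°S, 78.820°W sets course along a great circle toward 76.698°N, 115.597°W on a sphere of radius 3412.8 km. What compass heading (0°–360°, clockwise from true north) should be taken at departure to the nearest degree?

Δλ = -36.777° = -0.6419 rad.
y = sin Δλ · cos φ₂ = (-0.5987)(0.2301) = -0.1378
x = cos φ₁ sin φ₂ − sin φ₁ cos φ₂ cos Δλ = (0.3929)(0.9732) − (-0.9196)(0.2301)(0.8010) = 0.5518
θ = atan2(y, x) = -14.02°; adding 360° gives 346°.

346°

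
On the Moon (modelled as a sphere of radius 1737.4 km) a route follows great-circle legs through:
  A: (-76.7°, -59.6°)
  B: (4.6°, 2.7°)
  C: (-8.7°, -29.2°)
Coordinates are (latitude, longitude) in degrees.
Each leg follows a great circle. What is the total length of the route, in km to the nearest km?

Leg A→B: central angle 1.5422 rad, distance 2679.5 km.
Leg B→C: central angle 0.6017 rad, distance 1045.4 km.
Total: 2679.5 + 1045.4 ≈ 3725 km.

3725 km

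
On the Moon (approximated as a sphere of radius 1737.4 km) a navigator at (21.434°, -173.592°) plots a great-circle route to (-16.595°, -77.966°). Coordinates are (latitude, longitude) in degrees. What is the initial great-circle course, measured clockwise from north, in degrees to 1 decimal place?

With φ₁ = 0.3741, φ₂ = -0.2896, Δλ = 1.6690 rad, the forward-azimuth formula gives
θ = atan2( sin Δλ cos φ₂ , cos φ₁ sin φ₂ − sin φ₁ cos φ₂ cos Δλ ) = atan2(0.9537, -0.2315) = 103.64°.
So the initial bearing is 103.6°.

103.6°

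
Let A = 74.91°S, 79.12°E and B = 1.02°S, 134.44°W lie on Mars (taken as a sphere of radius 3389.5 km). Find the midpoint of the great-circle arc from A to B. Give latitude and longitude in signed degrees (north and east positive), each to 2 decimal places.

-51.01°, -144.86°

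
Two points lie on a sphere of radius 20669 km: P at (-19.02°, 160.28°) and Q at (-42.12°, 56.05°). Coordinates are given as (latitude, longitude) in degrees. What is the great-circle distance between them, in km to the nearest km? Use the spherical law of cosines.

31512 km

Let φ₁ = -0.3320 rad, φ₂ = -0.7351 rad, and Δλ = -1.8192 rad.
cos c = sin φ₁ sin φ₂ + cos φ₁ cos φ₂ cos Δλ = (-0.3259)(-0.6707) + (0.9454)(0.7417)(-0.2458) = 0.04620,
so c = arccos(0.04620) = 1.52458 rad.
Distance = R·c = 20669 × 1.5246 ≈ 31512 km.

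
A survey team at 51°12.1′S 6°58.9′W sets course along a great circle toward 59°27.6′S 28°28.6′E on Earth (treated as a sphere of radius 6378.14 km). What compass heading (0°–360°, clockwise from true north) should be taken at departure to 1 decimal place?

Δλ = 35.458° = 0.6189 rad.
y = sin Δλ · cos φ₂ = (0.5801)(0.5081) = 0.2948
x = cos φ₁ sin φ₂ − sin φ₁ cos φ₂ cos Δλ = (0.6266)(-0.8613) − (-0.7794)(0.5081)(0.8145) = -0.2171
θ = atan2(y, x) = 126.37°, so the bearing is 126.4°.

126.4°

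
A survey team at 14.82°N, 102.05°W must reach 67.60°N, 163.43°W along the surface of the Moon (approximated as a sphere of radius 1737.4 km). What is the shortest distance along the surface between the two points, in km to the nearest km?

Let φ₁ = 0.2587 rad, φ₂ = 1.1798 rad, and Δλ = -1.0713 rad.
Haversine: a = sin²(Δφ/2) + cos φ₁ cos φ₂ sin²(Δλ/2) = 0.1976 + (0.9667)(0.3811)(0.2605) = 0.29353.
Central angle c = 2·arcsin(√a) = 1.14511 rad.
Distance = R·c = 1737.4 × 1.1451 ≈ 1990 km.

1990 km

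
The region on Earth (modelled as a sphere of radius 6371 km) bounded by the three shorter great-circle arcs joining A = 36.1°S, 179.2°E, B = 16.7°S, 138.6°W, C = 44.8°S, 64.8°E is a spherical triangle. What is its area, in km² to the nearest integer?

Side lengths (central angles): a = 2.0056, b = 1.3915, c = 0.7338 rad; semiperimeter s = 2.0655.
By l'Huilier's theorem, tan(E/4) = √[tan(s/2) tan((s−a)/2) tan((s−b)/2) tan((s−c)/2)], giving spherical excess E = 0.4678 rad.
Area = E·R² = 0.4678 × (6371)² ≈ 18987251 km².

18987251 km²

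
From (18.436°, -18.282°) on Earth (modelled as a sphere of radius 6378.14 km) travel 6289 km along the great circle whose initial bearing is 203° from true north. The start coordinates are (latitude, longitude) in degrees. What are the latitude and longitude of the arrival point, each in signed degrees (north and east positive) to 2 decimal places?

Angular distance δ = d/R = 6289/6378.14 = 0.98602 rad; initial bearing θ = 3.5430 rad.
sin φ₂ = sin φ₁ cos δ + cos φ₁ sin δ cos θ = (0.3162)(0.5520) + (0.9487)(0.8338)(-0.9205) = -0.5536, so φ₂ = -33.61°.
Δλ = atan2(sin θ sin δ cos φ₁, cos δ − sin φ₁ sin φ₂) = atan2(-0.3091, 0.7271) = -23.031°.
λ₂ = -18.282° − 23.031° = -41.31°.

-33.61°, -41.31°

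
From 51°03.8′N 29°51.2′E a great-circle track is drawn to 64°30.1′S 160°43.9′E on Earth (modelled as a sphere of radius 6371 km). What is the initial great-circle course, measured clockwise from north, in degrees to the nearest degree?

With φ₁ = 0.8912, φ₂ = -1.1258, Δλ = 2.2843 rad, the forward-azimuth formula gives
θ = atan2( sin Δλ cos φ₂ , cos φ₁ sin φ₂ − sin φ₁ cos φ₂ cos Δλ ) = atan2(0.3255, -0.3481) = 136.92°.
So the initial bearing is 137°.

137°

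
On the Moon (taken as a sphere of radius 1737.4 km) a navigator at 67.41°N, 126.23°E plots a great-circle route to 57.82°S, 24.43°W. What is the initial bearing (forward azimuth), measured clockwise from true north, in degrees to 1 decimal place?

291.6°

Δλ = -150.660° = -2.6295 rad.
y = sin Δλ · cos φ₂ = (-0.4900)(0.5326) = -0.2610
x = cos φ₁ sin φ₂ − sin φ₁ cos φ₂ cos Δλ = (0.3841)(-0.8464) − (0.9233)(0.5326)(-0.8717) = 0.1035
θ = atan2(y, x) = -68.36°; adding 360° gives 291.6°.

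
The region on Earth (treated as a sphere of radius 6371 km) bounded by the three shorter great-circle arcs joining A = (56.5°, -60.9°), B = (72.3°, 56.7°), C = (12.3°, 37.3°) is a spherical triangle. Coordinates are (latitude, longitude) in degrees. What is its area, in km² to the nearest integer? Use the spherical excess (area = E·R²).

19353424 km²

Side lengths (central angles): a = 1.0666, b = 1.4699, c = 0.7718 rad; semiperimeter s = 1.6541.
By l'Huilier's theorem, tan(E/4) = √[tan(s/2) tan((s−a)/2) tan((s−b)/2) tan((s−c)/2)], giving spherical excess E = 0.4768 rad.
Area = E·R² = 0.4768 × (6371)² ≈ 19353424 km².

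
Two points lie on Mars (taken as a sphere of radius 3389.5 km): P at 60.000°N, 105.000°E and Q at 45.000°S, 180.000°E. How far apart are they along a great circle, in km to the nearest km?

With latitudes φ₁ = 60.000°, φ₂ = -45.000° and longitude difference Δλ = 75.000°:
cos c = sin φ₁ sin φ₂ + cos φ₁ cos φ₂ cos Δλ = (0.8660)(-0.7071) + (0.5000)(0.7071)(0.2588) = -0.52087,
so c = arccos(-0.52087) = 2.11866 rad.
Distance = R·c = 3389.5 × 2.1187 ≈ 7181 km.

7181 km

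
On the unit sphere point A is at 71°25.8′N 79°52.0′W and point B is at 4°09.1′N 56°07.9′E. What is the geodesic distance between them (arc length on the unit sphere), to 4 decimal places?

1.7313

In radians: φ₁ = 1.2467, φ₂ = 0.0725, Δλ = 135.998° = 2.3736 rad.
cos c = sin φ₁ sin φ₂ + cos φ₁ cos φ₂ cos Δλ = (0.9479)(0.0724) + (0.3185)(0.9974)(-0.7193) = -0.15985,
so c = arccos(-0.15985) = 1.73133 rad.
On the unit sphere the arc length equals the central angle: 1.7313.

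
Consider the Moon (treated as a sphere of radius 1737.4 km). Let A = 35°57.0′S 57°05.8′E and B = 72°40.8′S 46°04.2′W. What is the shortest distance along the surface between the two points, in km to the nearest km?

Let φ₁ = -0.6274 rad, φ₂ = -1.2685 rad, and Δλ = -1.8006 rad.
cos c = sin φ₁ sin φ₂ + cos φ₁ cos φ₂ cos Δλ = (-0.5871)(-0.9547) + (0.8095)(0.2977)(-0.2278) = 0.50556,
so c = arccos(0.50556) = 1.04076 rad.
Distance = R·c = 1737.4 × 1.0408 ≈ 1808 km.

1808 km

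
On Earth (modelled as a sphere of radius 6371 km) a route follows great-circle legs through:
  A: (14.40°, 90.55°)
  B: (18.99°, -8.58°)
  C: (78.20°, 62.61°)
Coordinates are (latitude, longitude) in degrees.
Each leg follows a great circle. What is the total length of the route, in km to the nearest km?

17936 km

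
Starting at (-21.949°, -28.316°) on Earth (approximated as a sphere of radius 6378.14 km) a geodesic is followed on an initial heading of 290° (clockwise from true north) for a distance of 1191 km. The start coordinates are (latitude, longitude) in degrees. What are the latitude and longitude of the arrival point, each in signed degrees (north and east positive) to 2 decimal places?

-17.96°, -38.88°

Angular distance δ = d/R = 1191/6378.14 = 0.18673 rad; initial bearing θ = 5.0615 rad.
sin φ₂ = sin φ₁ cos δ + cos φ₁ sin δ cos θ = (-0.3738)(0.9826) + (0.9275)(0.1856)(0.3420) = -0.3084, so φ₂ = -17.96°.
Δλ = atan2(sin θ sin δ cos φ₁, cos δ − sin φ₁ sin φ₂) = atan2(-0.1618, 0.8673) = -10.567°.
λ₂ = -28.316° − 10.567° = -38.88°.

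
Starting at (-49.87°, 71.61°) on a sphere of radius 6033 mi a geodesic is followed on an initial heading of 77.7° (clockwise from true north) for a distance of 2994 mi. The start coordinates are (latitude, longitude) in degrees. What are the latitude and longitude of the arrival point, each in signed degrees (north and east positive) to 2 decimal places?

-37.37°, 107.44°

Angular distance δ = d/R = 2994/6033 = 0.49627 rad; initial bearing θ = 1.3561 rad.
sin φ₂ = sin φ₁ cos δ + cos φ₁ sin δ cos θ = (-0.7646)(0.8794) + (0.6445)(0.4761)(0.2130) = -0.6070, so φ₂ = -37.37°.
Δλ = atan2(sin θ sin δ cos φ₁, cos δ − sin φ₁ sin φ₂) = atan2(0.2998, 0.4153) = 35.830°.
λ₂ = 71.610° + 35.830° = 107.44°.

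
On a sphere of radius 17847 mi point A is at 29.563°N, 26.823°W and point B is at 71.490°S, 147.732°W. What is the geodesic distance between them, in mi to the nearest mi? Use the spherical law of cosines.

With latitudes φ₁ = 29.563°, φ₂ = -71.490° and longitude difference Δλ = -120.909°:
cos c = sin φ₁ sin φ₂ + cos φ₁ cos φ₂ cos Δλ = (0.4934)(-0.9483) + (0.8698)(0.3175)(-0.5137) = -0.60970,
so c = arccos(-0.60970) = 2.22648 rad.
Distance = R·c = 17847 × 2.2265 ≈ 39736 mi.

39736 mi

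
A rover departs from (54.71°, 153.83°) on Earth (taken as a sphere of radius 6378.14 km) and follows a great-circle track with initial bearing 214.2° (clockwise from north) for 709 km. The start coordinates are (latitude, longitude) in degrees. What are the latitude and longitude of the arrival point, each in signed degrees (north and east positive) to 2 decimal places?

49.31°, 148.34°

Angular distance δ = d/R = 709/6378.14 = 0.11116 rad; initial bearing θ = 3.7385 rad.
sin φ₂ = sin φ₁ cos δ + cos φ₁ sin δ cos θ = (0.8162)(0.9938) + (0.5777)(0.1109)(-0.8271) = 0.7582, so φ₂ = 49.31°.
Δλ = atan2(sin θ sin δ cos φ₁, cos δ − sin φ₁ sin φ₂) = atan2(-0.0360, 0.3750) = -5.488°.
λ₂ = 153.830° − 5.488° = 148.34°.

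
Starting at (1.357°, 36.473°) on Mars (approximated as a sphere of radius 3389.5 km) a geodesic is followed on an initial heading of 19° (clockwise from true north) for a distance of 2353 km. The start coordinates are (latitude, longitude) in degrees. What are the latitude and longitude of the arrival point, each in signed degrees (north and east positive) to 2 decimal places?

38.53°, 51.92°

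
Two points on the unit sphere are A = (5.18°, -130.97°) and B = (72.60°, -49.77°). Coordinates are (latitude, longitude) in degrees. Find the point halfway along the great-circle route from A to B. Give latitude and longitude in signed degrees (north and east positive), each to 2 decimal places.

43.97°, -115.13°

Central angle δ = 1.4387 rad. Interpolating on the sphere with fraction f = 0.5:
P = [sin((1−f)δ)·A + sin(fδ)·B] / sin δ = 0.6647·A + 0.6647·B in Cartesian coordinates,
giving P = (-0.3057, -0.6516, 0.6943), i.e. latitude 43.97°, longitude -115.13°.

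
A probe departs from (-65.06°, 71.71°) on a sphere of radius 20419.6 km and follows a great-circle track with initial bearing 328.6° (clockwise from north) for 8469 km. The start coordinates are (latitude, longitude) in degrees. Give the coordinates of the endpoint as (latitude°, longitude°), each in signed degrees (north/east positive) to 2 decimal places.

Angular distance δ = d/R = 8469/20419.6 = 0.41475 rad; initial bearing θ = 5.7352 rad.
sin φ₂ = sin φ₁ cos δ + cos φ₁ sin δ cos θ = (-0.9067)(0.9152) + (0.4217)(0.4030)(0.8536) = -0.6848, so φ₂ = -43.22°.
Δλ = atan2(sin θ sin δ cos φ₁, cos δ − sin φ₁ sin φ₂) = atan2(-0.0885, 0.2942) = -16.745°.
λ₂ = 71.710° − 16.745° = 54.96°.

-43.22°, 54.96°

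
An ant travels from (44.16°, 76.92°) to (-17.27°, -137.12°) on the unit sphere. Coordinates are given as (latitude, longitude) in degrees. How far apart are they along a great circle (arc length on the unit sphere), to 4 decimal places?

2.4567

Let φ₁ = 0.7707 rad, φ₂ = -0.3014 rad, and Δλ = 2.5475 rad.
cos c = sin φ₁ sin φ₂ + cos φ₁ cos φ₂ cos Δλ = (0.6967)(-0.2969) + (0.7174)(0.9549)(-0.8286) = -0.77449,
so c = arccos(-0.77449) = 2.45671 rad.
On the unit sphere the arc length equals the central angle: 2.4567.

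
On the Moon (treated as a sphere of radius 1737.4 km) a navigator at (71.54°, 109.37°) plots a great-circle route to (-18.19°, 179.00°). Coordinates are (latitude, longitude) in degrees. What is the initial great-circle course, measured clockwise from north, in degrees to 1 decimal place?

Δλ = 69.630° = 1.2153 rad.
y = sin Δλ · cos φ₂ = (0.9375)(0.9500) = 0.8906
x = cos φ₁ sin φ₂ − sin φ₁ cos φ₂ cos Δλ = (0.3166)(-0.3122) − (0.9485)(0.9500)(0.3481) = -0.4125
θ = atan2(y, x) = 114.85°, so the bearing is 114.9°.

114.9°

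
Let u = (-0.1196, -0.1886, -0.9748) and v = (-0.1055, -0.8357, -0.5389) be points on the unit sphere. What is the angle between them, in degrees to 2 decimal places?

45.93°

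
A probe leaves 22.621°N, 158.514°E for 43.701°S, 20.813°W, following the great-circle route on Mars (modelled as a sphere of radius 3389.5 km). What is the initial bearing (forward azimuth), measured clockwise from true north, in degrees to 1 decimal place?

With φ₁ = 0.3948, φ₂ = -0.7627, Δλ = -3.1298 rad, the forward-azimuth formula gives
θ = atan2( sin Δλ cos φ₂ , cos φ₁ sin φ₂ − sin φ₁ cos φ₂ cos Δλ ) = atan2(-0.0085, -0.3597) = -178.65°.
Adding 360° brings this into [0°, 360°): 181.4°.

181.4°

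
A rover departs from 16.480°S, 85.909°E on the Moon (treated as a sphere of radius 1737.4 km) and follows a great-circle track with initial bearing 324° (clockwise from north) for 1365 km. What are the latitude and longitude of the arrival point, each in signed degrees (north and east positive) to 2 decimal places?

Angular distance δ = d/R = 1365/1737.4 = 0.78566 rad; initial bearing θ = 5.6549 rad.
sin φ₂ = sin φ₁ cos δ + cos φ₁ sin δ cos θ = (-0.2837)(0.7069) + (0.9589)(0.7073)(0.8090) = 0.3482, so φ₂ = 20.37°.
Δλ = atan2(sin θ sin δ cos φ₁, cos δ − sin φ₁ sin φ₂) = atan2(-0.3987, 0.8057) = -26.326°.
λ₂ = 85.909° − 26.326° = 59.58°.

20.37°, 59.58°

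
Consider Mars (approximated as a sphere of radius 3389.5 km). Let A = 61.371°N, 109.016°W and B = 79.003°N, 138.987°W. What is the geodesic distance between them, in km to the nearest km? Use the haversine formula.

In radians: φ₁ = 1.0711, φ₂ = 1.3789, Δλ = -29.971° = -0.5231 rad.
Haversine: a = sin²(Δφ/2) + cos φ₁ cos φ₂ sin²(Δλ/2) = 0.0235 + (0.4791)(0.1908)(0.0669) = 0.02960.
Central angle c = 2·arcsin(√a) = 0.34581 rad.
Distance = R·c = 3389.5 × 0.3458 ≈ 1172 km.

1172 km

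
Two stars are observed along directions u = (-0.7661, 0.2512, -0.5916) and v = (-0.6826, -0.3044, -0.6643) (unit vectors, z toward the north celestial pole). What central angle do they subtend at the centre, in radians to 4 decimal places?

u·v = 0.8395; |u| = 1.0000, |v| = 0.9999.
cos θ = (u·v)/(|u||v|) = 0.8395, so θ = 0.5744 rad.

0.5744 rad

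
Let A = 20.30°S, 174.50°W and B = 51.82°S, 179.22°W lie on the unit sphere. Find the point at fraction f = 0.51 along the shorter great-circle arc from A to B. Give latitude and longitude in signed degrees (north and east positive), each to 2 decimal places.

-36.40°, -176.42°

The central angle between A and B is δ = 0.5539 rad.
With f = 0.51, the slerp weights are sin((1−f)δ)/sin δ = 0.5097 and sin(fδ)/sin δ = 0.5299.
Weighted sum of the unit vectors: (0.5097)·(-0.9336,-0.0899,-0.3469) + (0.5299)·(-0.6181,-0.0084,-0.7861) = (-0.8033, -0.0503, -0.5934).
Converting back: φ = atan2(z, √(x²+y²)) = -36.40°, λ = atan2(y, x) = -176.42°.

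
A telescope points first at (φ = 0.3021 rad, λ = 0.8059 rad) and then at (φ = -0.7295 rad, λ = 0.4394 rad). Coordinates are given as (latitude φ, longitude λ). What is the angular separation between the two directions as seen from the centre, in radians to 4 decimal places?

1.0858 rad

With latitudes φ₁ = 17.309°, φ₂ = -41.797° and longitude difference Δλ = -20.999°:
cos c = sin φ₁ sin φ₂ + cos φ₁ cos φ₂ cos Δλ = (0.2975)(-0.6665) + (0.9547)(0.7455)(0.9336) = 0.46618,
so c = arccos(0.46618) = 1.08583 rad.
So the angular separation is 1.0858 rad.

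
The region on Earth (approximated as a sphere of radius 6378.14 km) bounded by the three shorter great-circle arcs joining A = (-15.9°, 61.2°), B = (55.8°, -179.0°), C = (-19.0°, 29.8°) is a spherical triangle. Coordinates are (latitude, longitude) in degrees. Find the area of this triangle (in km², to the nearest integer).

Side lengths (central angles): a = 2.3965, b = 0.5249, c = 2.0889 rad; semiperimeter s = 2.5051.
By l'Huilier's theorem, tan(E/4) = √[tan(s/2) tan((s−a)/2) tan((s−b)/2) tan((s−c)/2)], giving spherical excess E = 0.9063 rad.
Area = E·R² = 0.9063 × (6378.14)² ≈ 36868630 km².

36868630 km²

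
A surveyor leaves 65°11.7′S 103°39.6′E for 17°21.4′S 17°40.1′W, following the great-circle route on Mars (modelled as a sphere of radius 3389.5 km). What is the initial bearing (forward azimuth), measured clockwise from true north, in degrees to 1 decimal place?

234.8°

With φ₁ = -1.1379, φ₂ = -0.3029, Δλ = -2.1176 rad, the forward-azimuth formula gives
θ = atan2( sin Δλ cos φ₂ , cos φ₁ sin φ₂ − sin φ₁ cos φ₂ cos Δλ ) = atan2(-0.8153, -0.5756) = -125.22°.
Adding 360° brings this into [0°, 360°): 234.8°.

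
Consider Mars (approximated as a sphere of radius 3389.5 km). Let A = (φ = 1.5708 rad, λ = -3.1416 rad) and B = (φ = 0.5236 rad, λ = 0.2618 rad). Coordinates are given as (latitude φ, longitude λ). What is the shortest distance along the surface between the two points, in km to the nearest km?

3549 km

With latitudes φ₁ = 90.000°, φ₂ = 30.000° and longitude difference Δλ = -165.000°:
cos c = sin φ₁ sin φ₂ + cos φ₁ cos φ₂ cos Δλ = (1.0000)(0.5000) + (-0.0000)(0.8660)(-0.9659) = 0.50000,
so c = arccos(0.50000) = 1.04719 rad.
Distance = R·c = 3389.5 × 1.0472 ≈ 3549 km.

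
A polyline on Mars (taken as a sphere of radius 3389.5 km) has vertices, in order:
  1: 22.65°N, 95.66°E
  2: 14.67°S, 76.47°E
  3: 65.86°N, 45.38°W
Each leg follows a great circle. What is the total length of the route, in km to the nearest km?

9340 km

Leg 1→2: central angle 0.7293 rad, distance 2471.9 km.
Leg 2→3: central angle 2.0263 rad, distance 6868.0 km.
Total: 2471.9 + 6868.0 ≈ 9340 km.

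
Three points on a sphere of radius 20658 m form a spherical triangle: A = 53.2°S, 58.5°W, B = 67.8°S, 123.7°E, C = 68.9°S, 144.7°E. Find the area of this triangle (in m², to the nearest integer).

Side lengths (central angles): a = 0.1359, b = 0.9898, c = 1.0295 rad; semiperimeter s = 1.0776.
By l'Huilier's theorem, tan(E/4) = √[tan(s/2) tan((s−a)/2) tan((s−b)/2) tan((s−c)/2)], giving spherical excess E = 0.0717 rad.
Area = E·R² = 0.0717 × (20658)² ≈ 30603399 m².

30603399 m²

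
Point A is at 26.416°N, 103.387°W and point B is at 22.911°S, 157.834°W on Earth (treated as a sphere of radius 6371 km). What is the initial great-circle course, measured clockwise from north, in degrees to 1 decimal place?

231.9°

With φ₁ = 0.4610, φ₂ = -0.3999, Δλ = -0.9503 rad, the forward-azimuth formula gives
θ = atan2( sin Δλ cos φ₂ , cos φ₁ sin φ₂ − sin φ₁ cos φ₂ cos Δλ ) = atan2(-0.7494, -0.5869) = -128.07°.
Adding 360° brings this into [0°, 360°): 231.9°.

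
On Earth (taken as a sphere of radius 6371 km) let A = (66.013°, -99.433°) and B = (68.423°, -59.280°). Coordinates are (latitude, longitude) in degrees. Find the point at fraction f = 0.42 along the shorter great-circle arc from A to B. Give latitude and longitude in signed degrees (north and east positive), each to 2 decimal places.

Central angle δ = 0.2696 rad. Interpolating on the sphere with fraction f = 0.42:
P = [sin((1−f)δ)·A + sin(fδ)·B] / sin δ = 0.5847·A + 0.4242·B in Cartesian coordinates,
giving P = (0.0407, -0.3686, 0.9287), i.e. latitude 68.23°, longitude -83.69°.

68.23°, -83.69°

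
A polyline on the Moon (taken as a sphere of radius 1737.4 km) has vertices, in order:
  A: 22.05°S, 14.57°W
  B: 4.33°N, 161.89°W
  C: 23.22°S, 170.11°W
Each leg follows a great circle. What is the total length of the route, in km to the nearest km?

Leg A→B: central angle 2.5086 rad, distance 4358.4 km.
Leg B→C: central angle 0.5008 rad, distance 870.1 km.
Total: 4358.4 + 870.1 ≈ 5229 km.

5229 km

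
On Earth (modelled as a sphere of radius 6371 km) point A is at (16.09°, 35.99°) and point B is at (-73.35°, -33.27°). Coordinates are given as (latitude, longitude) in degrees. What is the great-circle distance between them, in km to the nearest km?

11083 km

Let φ₁ = 0.2808 rad, φ₂ = -1.2802 rad, and Δλ = -1.2088 rad.
Haversine: a = sin²(Δφ/2) + cos φ₁ cos φ₂ sin²(Δλ/2) = 0.4951 + (0.9608)(0.2865)(0.3229) = 0.58402.
Central angle c = 2·arcsin(√a) = 1.73963 rad.
Distance = R·c = 6371 × 1.7396 ≈ 11083 km.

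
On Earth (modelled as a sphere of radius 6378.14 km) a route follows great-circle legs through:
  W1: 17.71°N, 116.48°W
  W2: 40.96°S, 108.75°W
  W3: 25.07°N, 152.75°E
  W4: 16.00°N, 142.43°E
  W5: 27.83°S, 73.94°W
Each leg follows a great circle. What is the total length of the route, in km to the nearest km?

Leg W1→W2: central angle 1.0316 rad, distance 6579.8 km.
Leg W2→W3: central angle 1.9594 rad, distance 12497.1 km.
Leg W3→W4: central angle 0.2311 rad, distance 1474.1 km.
Leg W4→W5: central angle 2.5204 rad, distance 16075.3 km.
Total: 6579.8 + 12497.1 + 1474.1 + 16075.3 ≈ 36626 km.

36626 km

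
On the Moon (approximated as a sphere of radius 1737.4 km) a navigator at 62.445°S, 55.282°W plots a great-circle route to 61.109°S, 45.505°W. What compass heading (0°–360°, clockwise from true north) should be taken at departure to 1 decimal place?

78.2°

Δλ = 9.777° = 0.1706 rad.
y = sin Δλ · cos φ₂ = (0.1698)(0.4831) = 0.0820
x = cos φ₁ sin φ₂ − sin φ₁ cos φ₂ cos Δλ = (0.4626)(-0.8755) − (-0.8866)(0.4831)(0.9855) = 0.0171
θ = atan2(y, x) = 78.23°, so the bearing is 78.2°.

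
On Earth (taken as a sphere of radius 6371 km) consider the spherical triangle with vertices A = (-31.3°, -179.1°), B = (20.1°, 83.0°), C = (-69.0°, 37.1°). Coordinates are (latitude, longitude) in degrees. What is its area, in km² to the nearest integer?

Side lengths (central angles): a = 1.6575, b = 1.3306, c = 1.8638 rad; semiperimeter s = 2.4260.
By l'Huilier's theorem, tan(E/4) = √[tan(s/2) tan((s−a)/2) tan((s−b)/2) tan((s−c)/2)], giving spherical excess E = 1.6458 rad.
Area = E·R² = 1.6458 × (6371)² ≈ 66803386 km².

66803386 km²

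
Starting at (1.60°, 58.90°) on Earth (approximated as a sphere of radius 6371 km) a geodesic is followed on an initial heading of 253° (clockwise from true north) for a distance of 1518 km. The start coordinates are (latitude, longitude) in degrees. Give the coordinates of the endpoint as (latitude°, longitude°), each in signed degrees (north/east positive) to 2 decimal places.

Angular distance δ = d/R = 1518/6371 = 0.23827 rad; initial bearing θ = 4.4157 rad.
sin φ₂ = sin φ₁ cos δ + cos φ₁ sin δ cos θ = (0.0279)(0.9717) + (0.9996)(0.2360)(-0.2924) = -0.0418, so φ₂ = -2.40°.
Δλ = atan2(sin θ sin δ cos φ₁, cos δ − sin φ₁ sin φ₂) = atan2(-0.2256, 0.9729) = -13.056°.
λ₂ = 58.900° − 13.056° = 45.84°.

-2.40°, 45.84°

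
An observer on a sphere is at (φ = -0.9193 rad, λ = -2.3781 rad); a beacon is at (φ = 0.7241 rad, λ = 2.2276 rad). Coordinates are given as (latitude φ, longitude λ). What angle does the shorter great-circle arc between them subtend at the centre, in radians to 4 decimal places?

With latitudes φ₁ = -52.672°, φ₂ = 41.488° and longitude difference Δλ = -96.113°:
Haversine: a = sin²(Δφ/2) + cos φ₁ cos φ₂ sin²(Δλ/2) = 0.5363 + (0.6064)(0.7491)(0.5532) = 0.78757.
Central angle c = 2·arcsin(√a) = 2.18358 rad.
So the angular separation is 2.1836 rad.

2.1836 rad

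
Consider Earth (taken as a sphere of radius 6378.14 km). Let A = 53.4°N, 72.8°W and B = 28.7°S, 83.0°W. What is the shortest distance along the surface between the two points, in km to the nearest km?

9193 km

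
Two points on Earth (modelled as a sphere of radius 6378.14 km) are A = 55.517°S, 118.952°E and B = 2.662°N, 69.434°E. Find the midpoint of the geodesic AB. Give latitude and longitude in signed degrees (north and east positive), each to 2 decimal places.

-28.50°, 86.93°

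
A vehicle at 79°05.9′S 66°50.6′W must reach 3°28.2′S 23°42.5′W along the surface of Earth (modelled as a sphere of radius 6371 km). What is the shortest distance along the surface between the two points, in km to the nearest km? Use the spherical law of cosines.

8743 km

With latitudes φ₁ = -79.098°, φ₂ = -3.470° and longitude difference Δλ = 43.135°:
cos c = sin φ₁ sin φ₂ + cos φ₁ cos φ₂ cos Δλ = (-0.9820)(-0.0605) + (0.1891)(0.9982)(0.7297) = 0.19719,
so c = arccos(0.19719) = 1.37230 rad.
Distance = R·c = 6371 × 1.3723 ≈ 8743 km.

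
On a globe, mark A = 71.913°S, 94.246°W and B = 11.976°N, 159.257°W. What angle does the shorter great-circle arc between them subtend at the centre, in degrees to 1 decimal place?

In radians: φ₁ = -1.2551, φ₂ = 0.2090, Δλ = -65.011° = -1.1347 rad.
Haversine: a = sin²(Δφ/2) + cos φ₁ cos φ₂ sin²(Δλ/2) = 0.4468 + (0.3105)(0.9782)(0.2888) = 0.53448.
Central angle c = 2·arcsin(√a) = 1.63980 rad.
So the angular separation is 94.0°.

94.0°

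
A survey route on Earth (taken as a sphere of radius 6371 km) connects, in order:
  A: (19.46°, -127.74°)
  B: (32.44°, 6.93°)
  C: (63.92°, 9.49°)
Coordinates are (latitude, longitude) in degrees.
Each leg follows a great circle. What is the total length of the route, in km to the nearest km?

16001 km

Leg A→B: central angle 1.9614 rad, distance 12495.9 km.
Leg B→C: central angle 0.5501 rad, distance 3504.9 km.
Total: 12495.9 + 3504.9 ≈ 16001 km.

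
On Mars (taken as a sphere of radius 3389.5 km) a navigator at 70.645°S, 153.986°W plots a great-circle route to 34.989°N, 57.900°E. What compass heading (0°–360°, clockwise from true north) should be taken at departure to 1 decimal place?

With φ₁ = -1.2330, φ₂ = 0.6107, Δλ = -2.5851 rad, the forward-azimuth formula gives
θ = atan2( sin Δλ cos φ₂ , cos φ₁ sin φ₂ − sin φ₁ cos φ₂ cos Δλ ) = atan2(-0.4328, -0.4663) = -137.14°.
Adding 360° brings this into [0°, 360°): 222.9°.

222.9°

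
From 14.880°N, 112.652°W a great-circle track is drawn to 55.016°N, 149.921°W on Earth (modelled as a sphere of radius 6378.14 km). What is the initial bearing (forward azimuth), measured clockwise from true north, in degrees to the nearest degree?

Δλ = -37.269° = -0.6505 rad.
y = sin Δλ · cos φ₂ = (-0.6056)(0.5733) = -0.3472
x = cos φ₁ sin φ₂ − sin φ₁ cos φ₂ cos Δλ = (0.9665)(0.8193) − (0.2568)(0.5733)(0.7958) = 0.6747
θ = atan2(y, x) = -27.23°; adding 360° gives 333°.

333°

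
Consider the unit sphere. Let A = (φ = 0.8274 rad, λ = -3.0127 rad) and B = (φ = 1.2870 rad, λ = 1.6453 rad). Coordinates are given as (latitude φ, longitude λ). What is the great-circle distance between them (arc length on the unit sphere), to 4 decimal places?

0.8004

Let φ₁ = 0.8274 rad, φ₂ = 1.2870 rad, and Δλ = -1.6252 rad.
cos c = sin φ₁ sin φ₂ + cos φ₁ cos φ₂ cos Δλ = (0.7362)(0.9600) + (0.6768)(0.2800)(-0.0544) = 0.69642,
so c = arccos(0.69642) = 0.80039 rad.
On the unit sphere the arc length equals the central angle: 0.8004.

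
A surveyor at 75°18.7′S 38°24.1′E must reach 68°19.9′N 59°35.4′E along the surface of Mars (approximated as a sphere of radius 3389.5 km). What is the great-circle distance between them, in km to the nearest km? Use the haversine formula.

8534 km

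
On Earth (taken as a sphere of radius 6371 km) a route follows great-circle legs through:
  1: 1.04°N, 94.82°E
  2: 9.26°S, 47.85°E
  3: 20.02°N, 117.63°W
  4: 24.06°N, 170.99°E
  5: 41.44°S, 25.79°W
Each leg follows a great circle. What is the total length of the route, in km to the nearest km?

48203 km

Leg 1→2: central angle 0.8360 rad, distance 5326.0 km.
Leg 2→3: central angle 2.8331 rad, distance 18049.8 km.
Leg 3→4: central angle 1.1445 rad, distance 7291.6 km.
Leg 4→5: central angle 2.7524 rad, distance 17535.2 km.
Total: 5326.0 + 18049.8 + 7291.6 + 17535.2 ≈ 48203 km.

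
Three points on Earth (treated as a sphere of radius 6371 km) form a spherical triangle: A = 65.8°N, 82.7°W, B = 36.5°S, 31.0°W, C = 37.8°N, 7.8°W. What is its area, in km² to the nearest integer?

Side lengths (central angles): a = 1.3498, b = 0.8718, c = 1.9159 rad; semiperimeter s = 2.0688.
By l'Huilier's theorem, tan(E/4) = √[tan(s/2) tan((s−a)/2) tan((s−b)/2) tan((s−c)/2)], giving spherical excess E = 0.7188 rad.
Area = E·R² = 0.7188 × (6371)² ≈ 29176725 km².

29176725 km²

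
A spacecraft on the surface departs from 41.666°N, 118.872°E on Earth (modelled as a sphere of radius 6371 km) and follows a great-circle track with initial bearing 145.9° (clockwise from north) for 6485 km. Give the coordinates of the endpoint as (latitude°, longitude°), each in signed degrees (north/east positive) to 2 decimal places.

Angular distance δ = d/R = 6485/6371 = 1.01789 rad; initial bearing θ = 2.5464 rad.
sin φ₂ = sin φ₁ cos δ + cos φ₁ sin δ cos θ = (0.6648)(0.5252) + (0.7470)(0.8510)(-0.8281) = -0.1773, so φ₂ = -10.21°.
Δλ = atan2(sin θ sin δ cos φ₁, cos δ − sin φ₁ sin φ₂) = atan2(0.3564, 0.6430) = 28.998°.
λ₂ = 118.872° + 28.998° = 147.87°.

-10.21°, 147.87°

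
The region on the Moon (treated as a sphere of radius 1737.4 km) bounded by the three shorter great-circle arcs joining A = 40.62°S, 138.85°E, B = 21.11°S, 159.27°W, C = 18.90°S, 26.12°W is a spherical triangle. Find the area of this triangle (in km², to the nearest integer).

Side lengths (central angles): a = 2.0794, b = 2.0745, c = 0.9665 rad; semiperimeter s = 2.5602.
By l'Huilier's theorem, tan(E/4) = √[tan(s/2) tan((s−a)/2) tan((s−b)/2) tan((s−c)/2)], giving spherical excess E = 1.7104 rad.
Area = E·R² = 1.7104 × (1737.4)² ≈ 5162873 km².

5162873 km²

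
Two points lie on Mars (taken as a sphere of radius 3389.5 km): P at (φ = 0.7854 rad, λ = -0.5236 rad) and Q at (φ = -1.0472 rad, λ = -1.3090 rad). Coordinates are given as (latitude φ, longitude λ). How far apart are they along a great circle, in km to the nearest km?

With latitudes φ₁ = 45.000°, φ₂ = -60.000° and longitude difference Δλ = -45.000°:
cos c = sin φ₁ sin φ₂ + cos φ₁ cos φ₂ cos Δλ = (0.7071)(-0.8660) + (0.7071)(0.5000)(0.7071) = -0.36238,
so c = arccos(-0.36238) = 1.94161 rad.
Distance = R·c = 3389.5 × 1.9416 ≈ 6581 km.

6581 km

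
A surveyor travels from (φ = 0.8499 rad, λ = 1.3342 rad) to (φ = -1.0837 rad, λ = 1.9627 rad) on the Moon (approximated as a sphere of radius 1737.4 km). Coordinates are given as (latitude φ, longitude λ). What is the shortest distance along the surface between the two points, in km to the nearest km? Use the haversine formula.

In radians: φ₁ = 0.8499, φ₂ = -1.0837, Δλ = 36.010° = 0.6285 rad.
Haversine: a = sin²(Δφ/2) + cos φ₁ cos φ₂ sin²(Δλ/2) = 0.6774 + (0.6601)(0.4681)(0.0955) = 0.70697.
Central angle c = 2·arcsin(√a) = 1.99757 rad.
Distance = R·c = 1737.4 × 1.9976 ≈ 3471 km.

3471 km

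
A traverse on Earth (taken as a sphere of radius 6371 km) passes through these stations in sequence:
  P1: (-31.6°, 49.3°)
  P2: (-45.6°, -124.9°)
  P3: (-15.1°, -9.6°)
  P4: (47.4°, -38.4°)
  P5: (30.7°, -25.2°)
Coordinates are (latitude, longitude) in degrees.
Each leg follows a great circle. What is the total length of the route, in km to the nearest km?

Leg P1→P2: central angle 1.7911 rad, distance 11410.9 km.
Leg P2→P3: central angle 1.6735 rad, distance 10662.1 km.
Leg P3→P4: central angle 1.1800 rad, distance 7517.9 km.
Leg P4→P5: central angle 0.3409 rad, distance 2172.0 km.
Total: 11410.9 + 10662.1 + 7517.9 + 2172.0 ≈ 31763 km.

31763 km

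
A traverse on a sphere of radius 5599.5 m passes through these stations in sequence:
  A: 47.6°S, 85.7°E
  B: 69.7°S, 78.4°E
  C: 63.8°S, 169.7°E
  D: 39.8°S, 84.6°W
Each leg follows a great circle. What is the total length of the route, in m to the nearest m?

Leg A→B: central angle 0.3907 rad, distance 2187.9 m.
Leg B→C: central angle 0.5771 rad, distance 3231.4 m.
Leg C→D: central angle 1.0672 rad, distance 5975.9 m.
Total: 2187.9 + 3231.4 + 5975.9 ≈ 11395 m.

11395 m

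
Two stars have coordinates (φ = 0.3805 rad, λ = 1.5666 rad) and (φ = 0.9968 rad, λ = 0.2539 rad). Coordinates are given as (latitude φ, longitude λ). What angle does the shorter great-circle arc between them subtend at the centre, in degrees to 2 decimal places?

63.86°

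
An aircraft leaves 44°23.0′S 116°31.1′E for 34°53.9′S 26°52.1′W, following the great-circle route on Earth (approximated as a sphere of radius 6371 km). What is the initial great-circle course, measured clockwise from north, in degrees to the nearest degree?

209°

Δλ = -143.387° = -2.5026 rad.
y = sin Δλ · cos φ₂ = (-0.5964)(0.8202) = -0.4892
x = cos φ₁ sin φ₂ − sin φ₁ cos φ₂ cos Δλ = (0.7147)(-0.5721) − (-0.6995)(0.8202)(-0.8027) = -0.8694
θ = atan2(y, x) = -150.63°; adding 360° gives 209°.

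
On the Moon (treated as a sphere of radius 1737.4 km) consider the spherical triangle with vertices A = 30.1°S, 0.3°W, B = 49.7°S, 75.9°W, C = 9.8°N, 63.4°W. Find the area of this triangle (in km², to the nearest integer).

Side lengths (central angles): a = 1.0559, b = 1.2657, c = 1.0220 rad; semiperimeter s = 1.6718.
By l'Huilier's theorem, tan(E/4) = √[tan(s/2) tan((s−a)/2) tan((s−b)/2) tan((s−c)/2)], giving spherical excess E = 0.6199 rad.
Area = E·R² = 0.6199 × (1737.4)² ≈ 1871275 km².

1871275 km²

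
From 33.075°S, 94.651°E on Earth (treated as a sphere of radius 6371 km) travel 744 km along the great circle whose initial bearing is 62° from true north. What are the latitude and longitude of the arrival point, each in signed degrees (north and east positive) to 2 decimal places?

Angular distance δ = d/R = 744/6371 = 0.11678 rad; initial bearing θ = 1.0821 rad.
sin φ₂ = sin φ₁ cos δ + cos φ₁ sin δ cos θ = (-0.5457)(0.9932) + (0.8380)(0.1165)(0.4695) = -0.4962, so φ₂ = -29.75°.
Δλ = atan2(sin θ sin δ cos φ₁, cos δ − sin φ₁ sin φ₂) = atan2(0.0862, 0.7224) = 6.805°.
λ₂ = 94.651° + 6.805° = 101.46°.

-29.75°, 101.46°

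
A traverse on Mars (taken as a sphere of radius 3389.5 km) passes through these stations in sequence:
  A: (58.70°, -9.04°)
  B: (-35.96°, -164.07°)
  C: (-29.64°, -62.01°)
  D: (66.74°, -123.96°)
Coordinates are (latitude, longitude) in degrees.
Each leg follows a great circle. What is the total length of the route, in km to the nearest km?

20160 km

Leg A→B: central angle 2.6529 rad, distance 8992.1 km.
Leg B→C: central angle 1.4269 rad, distance 4836.4 km.
Leg C→D: central angle 1.8681 rad, distance 6332.0 km.
Total: 8992.1 + 4836.4 + 6332.0 ≈ 20160 km.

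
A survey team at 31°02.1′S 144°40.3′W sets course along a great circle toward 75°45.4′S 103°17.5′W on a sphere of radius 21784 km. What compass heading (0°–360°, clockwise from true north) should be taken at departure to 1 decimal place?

167.5°

With φ₁ = -0.5417, φ₂ = -1.3222, Δλ = 0.7222 rad, the forward-azimuth formula gives
θ = atan2( sin Δλ cos φ₂ , cos φ₁ sin φ₂ − sin φ₁ cos φ₂ cos Δλ ) = atan2(0.1626, -0.7353) = 167.53°.
So the initial bearing is 167.5°.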